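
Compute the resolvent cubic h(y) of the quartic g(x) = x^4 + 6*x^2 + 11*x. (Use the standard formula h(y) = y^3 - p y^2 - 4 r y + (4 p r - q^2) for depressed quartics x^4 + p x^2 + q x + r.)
h(y) = y^3 - 6*y^2 - 121

Identify coefficients: p = 6, q = 11, r = 0.
Plug into h(y) = y^3 - p y^2 - 4 r y + (4 p r - q^2):
  h(y) = y^3 - (6) y^2 - 4*(0) y + (4*(6)*(0) - (11)^2)
       = y^3 + (-6) y^2 + (0) y + (-121).
Simplifying: h(y) = y^3 - 6*y^2 - 121.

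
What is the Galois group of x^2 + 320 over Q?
Gal(K/Q) = Z/2Z (cyclic of order 2)

x^2 + 320 is irreducible over Q since -320 is not a rational square. The splitting field Q(sqrt(-320)) has degree 2 over Q, and its unique nontrivial automorphism is sqrt(-320) ↦ -sqrt(-320). Hence Gal(Q(sqrt(-320))/Q) = Z/2Z.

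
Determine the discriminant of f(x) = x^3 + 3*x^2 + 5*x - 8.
Δ = -3299

For x^3 + a x^2 + b x + c the discriminant is Δ = 18 a b c - 4 a^3 c + a^2 b^2 - 4 b^3 - 27 c^2.
Plug a = 3, b = 5, c = -8:
  18*(3)*(5)*(-8) - 4*(3)^3*(-8) + (3)^2*(5)^2 - 4*(5)^3 - 27*(-8)^2
  = -2160 + (864) + 225 + (-500) + (-1728)
  = -3299.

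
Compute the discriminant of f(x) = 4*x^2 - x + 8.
Δ = -127

For a quadratic a x^2 + b x + c the discriminant is Δ = b^2 - 4ac = (-1)^2 - 4*(4)*(8) = 1 - (128) = -127.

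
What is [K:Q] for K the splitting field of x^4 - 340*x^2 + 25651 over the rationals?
[K:Q] = 4

f factors as (x^2 - 113)(x^2 - 227); the splitting field is K = Q(sqrt(113), sqrt(227)). Since 113, 227, and 25651 are all non-squares in Q, the three subfields Q(sqrt(113)), Q(sqrt(227)), Q(sqrt(25651)) are distinct degree-2 extensions, so [K:Q] = 4 (Klein four Galois group).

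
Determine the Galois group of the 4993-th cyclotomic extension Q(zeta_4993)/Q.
|Gal(Q(zeta_4993)/Q)| = phi(4993) = 4992; group ≅ (Z/4993Z)^* ≅ Z/4992Z

The n-th cyclotomic polynomial Φ_4993(x) is the minimal polynomial of zeta_4993 over Q and has degree phi(4993) = 4992. So Q(zeta_4993) is a degree-4992 Galois extension with Galois group (Z/4993Z)^*. (Z/4993Z)^* is cyclic since 4993 is an odd prime power (or 4). Hence Gal(Q(zeta_4993)/Q) ≅ Z/4992Z.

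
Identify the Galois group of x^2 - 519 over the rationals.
Gal(K/Q) = Z/2Z (cyclic of order 2)

x^2 - 519 is irreducible over Q since 519 is not a rational square. The splitting field Q(sqrt(519)) has degree 2 over Q, and its unique nontrivial automorphism is sqrt(519) ↦ -sqrt(519). Hence Gal(Q(sqrt(519))/Q) = Z/2Z.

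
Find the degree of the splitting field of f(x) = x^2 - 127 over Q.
[K:Q] = 2

The polynomial x^2 - 127 is irreducible over Q since 127 is not a perfect square. Its splitting field is Q(sqrt(127)), which has degree 2 over Q.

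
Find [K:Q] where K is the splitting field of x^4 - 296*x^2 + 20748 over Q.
[K:Q] = 4

f factors as (x^2 - 182)(x^2 - 114); the splitting field is K = Q(sqrt(182), sqrt(114)). Since 182, 114, and 20748 are all non-squares in Q, the three subfields Q(sqrt(182)), Q(sqrt(114)), Q(sqrt(20748)) are distinct degree-2 extensions, so [K:Q] = 4 (Klein four Galois group).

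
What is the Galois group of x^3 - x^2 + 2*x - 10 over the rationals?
Gal(K/Q) = S_3 (symmetric group of order 6)

Compute the discriminant of x^3 + (-1)*x^2 + (2)*x + (-10): Δ = -2408. Since Δ is not a rational square, the Galois group is not contained in A_3; it must be the full S_3 (irreducibility of the cubic rules out anything smaller).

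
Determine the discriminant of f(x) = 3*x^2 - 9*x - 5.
Δ = 141

For a quadratic a x^2 + b x + c the discriminant is Δ = b^2 - 4ac = (-9)^2 - 4*(3)*(-5) = 81 - (-60) = 141.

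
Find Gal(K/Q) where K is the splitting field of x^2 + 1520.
Gal(K/Q) = Z/2Z (cyclic of order 2)

x^2 + 1520 is irreducible over Q since -1520 is not a rational square. The splitting field Q(sqrt(-1520)) has degree 2 over Q, and its unique nontrivial automorphism is sqrt(-1520) ↦ -sqrt(-1520). Hence Gal(Q(sqrt(-1520))/Q) = Z/2Z.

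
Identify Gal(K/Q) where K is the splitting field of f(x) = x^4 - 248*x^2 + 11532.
Gal(K/Q) = V_4 (Klein four-group, Z/2Z × Z/2Z)

f factors as (x^2 - 62)(x^2 - 186), so the splitting field is K = Q(sqrt(62), sqrt(186)). The elements 62, 186, 11532 are all non-squares in Q, so sqrt(62) and sqrt(186) generate independent quadratic extensions. Thus [K:Q] = 4 and Gal(K/Q) is generated by the two order-2 automorphisms sqrt(62) ↦ -sqrt(62) and sqrt(186) ↦ -sqrt(186), giving V_4.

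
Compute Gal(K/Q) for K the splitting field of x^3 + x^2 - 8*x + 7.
Gal(K/Q) = S_3 (symmetric group of order 6)

Compute the discriminant of x^3 + (1)*x^2 + (-8)*x + (7): Δ = -247. Since Δ is not a rational square, the Galois group is not contained in A_3; it must be the full S_3 (irreducibility of the cubic rules out anything smaller).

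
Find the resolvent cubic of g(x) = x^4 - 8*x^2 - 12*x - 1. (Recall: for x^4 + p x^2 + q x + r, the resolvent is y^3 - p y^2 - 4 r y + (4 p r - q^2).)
h(y) = y^3 + 8*y^2 + 4*y - 112

Identify coefficients: p = -8, q = -12, r = -1.
Plug into h(y) = y^3 - p y^2 - 4 r y + (4 p r - q^2):
  h(y) = y^3 - (-8) y^2 - 4*(-1) y + (4*(-8)*(-1) - (-12)^2)
       = y^3 + (8) y^2 + (4) y + (-112).
Simplifying: h(y) = y^3 + 8*y^2 + 4*y - 112.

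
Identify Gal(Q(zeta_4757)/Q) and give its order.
|Gal(Q(zeta_4757)/Q)| = phi(4757) = 4620; group ≅ (Z/4757Z)^* ≅ Z/66Z × Z/70Z

The n-th cyclotomic polynomial Φ_4757(x) is the minimal polynomial of zeta_4757 over Q and has degree phi(4757) = 4620. So Q(zeta_4757) is a degree-4620 Galois extension with Galois group (Z/4757Z)^*. By CRT, (Z/4757Z)^* ≅ (Z/67Z)^* × (Z/71Z)^*. Each prime-power unit group is (Z/67Z)^* ≅ Z/66Z; (Z/71Z)^* ≅ Z/70Z. Hence Gal(Q(zeta_4757)/Q) ≅ Z/66Z × Z/70Z.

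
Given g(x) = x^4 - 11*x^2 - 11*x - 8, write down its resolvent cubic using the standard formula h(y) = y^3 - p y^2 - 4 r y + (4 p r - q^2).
h(y) = y^3 + 11*y^2 + 32*y + 231

Identify coefficients: p = -11, q = -11, r = -8.
Plug into h(y) = y^3 - p y^2 - 4 r y + (4 p r - q^2):
  h(y) = y^3 - (-11) y^2 - 4*(-8) y + (4*(-11)*(-8) - (-11)^2)
       = y^3 + (11) y^2 + (32) y + (231).
Simplifying: h(y) = y^3 + 11*y^2 + 32*y + 231.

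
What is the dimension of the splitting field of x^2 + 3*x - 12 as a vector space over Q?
[K:Q] = 2

The discriminant of x^2 + (3)*x + (-12) is b^2 - 4c = 9 - (-48) = 57. Since 57 is not a perfect square in Q, the polynomial is irreducible over Q. Its two roots generate a degree-2 extension, so [K:Q] = 2.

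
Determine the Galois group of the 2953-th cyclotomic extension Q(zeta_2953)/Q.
|Gal(Q(zeta_2953)/Q)| = phi(2953) = 2952; group ≅ (Z/2953Z)^* ≅ Z/2952Z

The n-th cyclotomic polynomial Φ_2953(x) is the minimal polynomial of zeta_2953 over Q and has degree phi(2953) = 2952. So Q(zeta_2953) is a degree-2952 Galois extension with Galois group (Z/2953Z)^*. (Z/2953Z)^* is cyclic since 2953 is an odd prime power (or 4). Hence Gal(Q(zeta_2953)/Q) ≅ Z/2952Z.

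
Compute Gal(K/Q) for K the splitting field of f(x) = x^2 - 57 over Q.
Gal(K/Q) = Z/2Z (cyclic of order 2)

x^2 - 57 is irreducible over Q since 57 is not a rational square. The splitting field Q(sqrt(57)) has degree 2 over Q, and its unique nontrivial automorphism is sqrt(57) ↦ -sqrt(57). Hence Gal(Q(sqrt(57))/Q) = Z/2Z.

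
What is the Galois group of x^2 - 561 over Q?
Gal(K/Q) = Z/2Z (cyclic of order 2)

x^2 - 561 is irreducible over Q since 561 is not a rational square. The splitting field Q(sqrt(561)) has degree 2 over Q, and its unique nontrivial automorphism is sqrt(561) ↦ -sqrt(561). Hence Gal(Q(sqrt(561))/Q) = Z/2Z.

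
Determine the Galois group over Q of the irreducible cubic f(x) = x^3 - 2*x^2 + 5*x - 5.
Gal(K/Q) = S_3 (symmetric group of order 6)

Compute the discriminant of x^3 + (-2)*x^2 + (5)*x + (-5): Δ = -335. Since Δ is not a rational square, the Galois group is not contained in A_3; it must be the full S_3 (irreducibility of the cubic rules out anything smaller).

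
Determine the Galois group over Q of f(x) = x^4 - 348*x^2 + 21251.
Gal(K/Q) = V_4 (Klein four-group, Z/2Z × Z/2Z)

f factors as (x^2 - 269)(x^2 - 79), so the splitting field is K = Q(sqrt(269), sqrt(79)). The elements 269, 79, 21251 are all non-squares in Q, so sqrt(269) and sqrt(79) generate independent quadratic extensions. Thus [K:Q] = 4 and Gal(K/Q) is generated by the two order-2 automorphisms sqrt(269) ↦ -sqrt(269) and sqrt(79) ↦ -sqrt(79), giving V_4.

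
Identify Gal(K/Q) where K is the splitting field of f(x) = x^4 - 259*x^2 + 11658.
Gal(K/Q) = V_4 (Klein four-group, Z/2Z × Z/2Z)

f factors as (x^2 - 201)(x^2 - 58), so the splitting field is K = Q(sqrt(201), sqrt(58)). The elements 201, 58, 11658 are all non-squares in Q, so sqrt(201) and sqrt(58) generate independent quadratic extensions. Thus [K:Q] = 4 and Gal(K/Q) is generated by the two order-2 automorphisms sqrt(201) ↦ -sqrt(201) and sqrt(58) ↦ -sqrt(58), giving V_4.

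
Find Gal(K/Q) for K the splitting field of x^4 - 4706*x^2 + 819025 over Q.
Gal(K/Q) = Z/2Z (cyclic of order 2)

f factors as (x^2 - 4525)(x^2 - 181), so the splitting field is K = Q(sqrt(4525), sqrt(181)). The squarefree part of 4525 is 181 and the squarefree part of 181 is also 181, so sqrt(4525) and sqrt(181) are both rational multiples of sqrt(181). Hence Q(sqrt(4525)) = Q(sqrt(181)) = Q(sqrt(181)), and the splitting field collapses to a single degree-2 extension with Galois group Z/2Z.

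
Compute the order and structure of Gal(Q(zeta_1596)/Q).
|Gal(Q(zeta_1596)/Q)| = phi(1596) = 432; group ≅ (Z/1596Z)^* ≅ Z/2Z × Z/2Z × Z/6Z × Z/18Z

The n-th cyclotomic polynomial Φ_1596(x) is the minimal polynomial of zeta_1596 over Q and has degree phi(1596) = 432. So Q(zeta_1596) is a degree-432 Galois extension with Galois group (Z/1596Z)^*. By CRT, (Z/1596Z)^* ≅ (Z/4Z)^* × (Z/3Z)^* × (Z/7Z)^* × (Z/19Z)^*. Each prime-power unit group is (Z/4Z)^* ≅ Z/2Z; (Z/3Z)^* ≅ Z/2Z; (Z/7Z)^* ≅ Z/6Z; (Z/19Z)^* ≅ Z/18Z. Hence Gal(Q(zeta_1596)/Q) ≅ Z/2Z × Z/2Z × Z/6Z × Z/18Z.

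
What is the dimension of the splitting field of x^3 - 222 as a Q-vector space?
[K:Q] = 6

x^3 - 222 has one real root r = 222^(1/3) and two complex roots r*zeta_3, r*zeta_3^2 where zeta_3 = e^(2*pi*i/3). The splitting field is Q(r, zeta_3). [Q(r):Q] = 3 and [Q(zeta_3):Q] = 2 with gcd = 1, so [Q(r, zeta_3):Q] = 3 * 2 = 6.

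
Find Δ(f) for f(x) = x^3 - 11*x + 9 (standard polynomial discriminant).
Δ = 3137

For a depressed cubic x^3 + p x + q the discriminant is Δ = -4 p^3 - 27 q^2 = -4*(-11)^3 - 27*(9)^2 = 5324 - 2187 = 3137.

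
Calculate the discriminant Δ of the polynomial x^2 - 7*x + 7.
Δ = 21

For a quadratic a x^2 + b x + c the discriminant is Δ = b^2 - 4ac = (-7)^2 - 4*(1)*(7) = 49 - (28) = 21.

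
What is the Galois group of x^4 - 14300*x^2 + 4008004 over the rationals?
Gal(K/Q) = Z/2Z (cyclic of order 2)

f factors as (x^2 - 14014)(x^2 - 286), so the splitting field is K = Q(sqrt(14014), sqrt(286)). The squarefree part of 14014 is 286 and the squarefree part of 286 is also 286, so sqrt(14014) and sqrt(286) are both rational multiples of sqrt(286). Hence Q(sqrt(14014)) = Q(sqrt(286)) = Q(sqrt(286)), and the splitting field collapses to a single degree-2 extension with Galois group Z/2Z.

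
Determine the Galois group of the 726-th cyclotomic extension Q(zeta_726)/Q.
|Gal(Q(zeta_726)/Q)| = phi(726) = 220; group ≅ (Z/726Z)^* ≅ Z/2Z × Z/110Z

The n-th cyclotomic polynomial Φ_726(x) is the minimal polynomial of zeta_726 over Q and has degree phi(726) = 220. So Q(zeta_726) is a degree-220 Galois extension with Galois group (Z/726Z)^*. By CRT, (Z/726Z)^* ≅ (Z/2Z)^* × (Z/3Z)^* × (Z/121Z)^*. Each prime-power unit group is (Z/2Z)^* ≅ trivial group (order 1); (Z/3Z)^* ≅ Z/2Z; (Z/121Z)^* ≅ Z/110Z. Hence Gal(Q(zeta_726)/Q) ≅ Z/2Z × Z/110Z.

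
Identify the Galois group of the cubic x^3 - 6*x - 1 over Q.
Gal(K/Q) = S_3 (symmetric group of order 6)

Compute the discriminant of x^3 + (0)*x^2 + (-6)*x + (-1): Δ = 837. Since Δ is not a rational square, the Galois group is not contained in A_3; it must be the full S_3 (irreducibility of the cubic rules out anything smaller).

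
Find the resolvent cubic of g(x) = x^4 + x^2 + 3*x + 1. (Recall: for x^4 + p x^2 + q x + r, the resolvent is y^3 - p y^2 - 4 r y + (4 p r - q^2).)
h(y) = y^3 - y^2 - 4*y - 5

Identify coefficients: p = 1, q = 3, r = 1.
Plug into h(y) = y^3 - p y^2 - 4 r y + (4 p r - q^2):
  h(y) = y^3 - (1) y^2 - 4*(1) y + (4*(1)*(1) - (3)^2)
       = y^3 + (-1) y^2 + (-4) y + (-5).
Simplifying: h(y) = y^3 - y^2 - 4*y - 5.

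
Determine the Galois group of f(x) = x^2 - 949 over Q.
Gal(K/Q) = Z/2Z (cyclic of order 2)

x^2 - 949 is irreducible over Q since 949 is not a rational square. The splitting field Q(sqrt(949)) has degree 2 over Q, and its unique nontrivial automorphism is sqrt(949) ↦ -sqrt(949). Hence Gal(Q(sqrt(949))/Q) = Z/2Z.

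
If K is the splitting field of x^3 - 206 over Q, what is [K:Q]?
[K:Q] = 6

x^3 - 206 has one real root r = 206^(1/3) and two complex roots r*zeta_3, r*zeta_3^2 where zeta_3 = e^(2*pi*i/3). The splitting field is Q(r, zeta_3). [Q(r):Q] = 3 and [Q(zeta_3):Q] = 2 with gcd = 1, so [Q(r, zeta_3):Q] = 3 * 2 = 6.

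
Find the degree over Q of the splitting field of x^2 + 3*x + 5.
[K:Q] = 2

The discriminant of x^2 + (3)*x + (5) is b^2 - 4c = 9 - (20) = -11. Since -11 is not a perfect square in Q, the polynomial is irreducible over Q. Its two roots generate a degree-2 extension, so [K:Q] = 2.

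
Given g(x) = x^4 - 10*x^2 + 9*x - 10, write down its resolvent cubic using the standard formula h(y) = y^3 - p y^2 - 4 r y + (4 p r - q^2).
h(y) = y^3 + 10*y^2 + 40*y + 319

Identify coefficients: p = -10, q = 9, r = -10.
Plug into h(y) = y^3 - p y^2 - 4 r y + (4 p r - q^2):
  h(y) = y^3 - (-10) y^2 - 4*(-10) y + (4*(-10)*(-10) - (9)^2)
       = y^3 + (10) y^2 + (40) y + (319).
Simplifying: h(y) = y^3 + 10*y^2 + 40*y + 319.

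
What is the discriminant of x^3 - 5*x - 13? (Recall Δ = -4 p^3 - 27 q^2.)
Δ = -4063

For a depressed cubic x^3 + p x + q the discriminant is Δ = -4 p^3 - 27 q^2 = -4*(-5)^3 - 27*(-13)^2 = 500 - 4563 = -4063.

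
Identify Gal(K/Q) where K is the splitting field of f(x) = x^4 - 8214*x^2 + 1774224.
Gal(K/Q) = Z/2Z (cyclic of order 2)

f factors as (x^2 - 222)(x^2 - 7992), so the splitting field is K = Q(sqrt(222), sqrt(7992)). The squarefree part of 222 is 222 and the squarefree part of 7992 is also 222, so sqrt(222) and sqrt(7992) are both rational multiples of sqrt(222). Hence Q(sqrt(222)) = Q(sqrt(7992)) = Q(sqrt(222)), and the splitting field collapses to a single degree-2 extension with Galois group Z/2Z.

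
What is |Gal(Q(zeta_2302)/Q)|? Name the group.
|Gal(Q(zeta_2302)/Q)| = phi(2302) = 1150; group ≅ (Z/2302Z)^* ≅ Z/1150Z

The n-th cyclotomic polynomial Φ_2302(x) is the minimal polynomial of zeta_2302 over Q and has degree phi(2302) = 1150. So Q(zeta_2302) is a degree-1150 Galois extension with Galois group (Z/2302Z)^*. By CRT, (Z/2302Z)^* ≅ (Z/2Z)^* × (Z/1151Z)^*. Each prime-power unit group is (Z/2Z)^* ≅ trivial group (order 1); (Z/1151Z)^* ≅ Z/1150Z. Hence Gal(Q(zeta_2302)/Q) ≅ Z/1150Z.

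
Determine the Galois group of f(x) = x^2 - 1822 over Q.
Gal(K/Q) = Z/2Z (cyclic of order 2)

x^2 - 1822 is irreducible over Q since 1822 is not a rational square. The splitting field Q(sqrt(1822)) has degree 2 over Q, and its unique nontrivial automorphism is sqrt(1822) ↦ -sqrt(1822). Hence Gal(Q(sqrt(1822))/Q) = Z/2Z.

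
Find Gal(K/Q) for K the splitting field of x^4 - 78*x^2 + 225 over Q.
Gal(K/Q) = Z/2Z (cyclic of order 2)

f factors as (x^2 - 3)(x^2 - 75), so the splitting field is K = Q(sqrt(3), sqrt(75)). The squarefree part of 3 is 3 and the squarefree part of 75 is also 3, so sqrt(3) and sqrt(75) are both rational multiples of sqrt(3). Hence Q(sqrt(3)) = Q(sqrt(75)) = Q(sqrt(3)), and the splitting field collapses to a single degree-2 extension with Galois group Z/2Z.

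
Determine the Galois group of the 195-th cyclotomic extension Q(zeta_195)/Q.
|Gal(Q(zeta_195)/Q)| = phi(195) = 96; group ≅ (Z/195Z)^* ≅ Z/2Z × Z/4Z × Z/12Z

The n-th cyclotomic polynomial Φ_195(x) is the minimal polynomial of zeta_195 over Q and has degree phi(195) = 96. So Q(zeta_195) is a degree-96 Galois extension with Galois group (Z/195Z)^*. By CRT, (Z/195Z)^* ≅ (Z/3Z)^* × (Z/5Z)^* × (Z/13Z)^*. Each prime-power unit group is (Z/3Z)^* ≅ Z/2Z; (Z/5Z)^* ≅ Z/4Z; (Z/13Z)^* ≅ Z/12Z. Hence Gal(Q(zeta_195)/Q) ≅ Z/2Z × Z/4Z × Z/12Z.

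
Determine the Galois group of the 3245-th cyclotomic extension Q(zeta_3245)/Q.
|Gal(Q(zeta_3245)/Q)| = phi(3245) = 2320; group ≅ (Z/3245Z)^* ≅ Z/4Z × Z/10Z × Z/58Z

The n-th cyclotomic polynomial Φ_3245(x) is the minimal polynomial of zeta_3245 over Q and has degree phi(3245) = 2320. So Q(zeta_3245) is a degree-2320 Galois extension with Galois group (Z/3245Z)^*. By CRT, (Z/3245Z)^* ≅ (Z/5Z)^* × (Z/11Z)^* × (Z/59Z)^*. Each prime-power unit group is (Z/5Z)^* ≅ Z/4Z; (Z/11Z)^* ≅ Z/10Z; (Z/59Z)^* ≅ Z/58Z. Hence Gal(Q(zeta_3245)/Q) ≅ Z/4Z × Z/10Z × Z/58Z.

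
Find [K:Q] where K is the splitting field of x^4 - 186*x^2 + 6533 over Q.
[K:Q] = 4

f factors as (x^2 - 139)(x^2 - 47); the splitting field is K = Q(sqrt(139), sqrt(47)). Since 139, 47, and 6533 are all non-squares in Q, the three subfields Q(sqrt(139)), Q(sqrt(47)), Q(sqrt(6533)) are distinct degree-2 extensions, so [K:Q] = 4 (Klein four Galois group).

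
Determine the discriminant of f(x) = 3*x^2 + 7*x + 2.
Δ = 25

For a quadratic a x^2 + b x + c the discriminant is Δ = b^2 - 4ac = (7)^2 - 4*(3)*(2) = 49 - (24) = 25.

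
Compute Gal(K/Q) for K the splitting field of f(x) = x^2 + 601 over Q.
Gal(K/Q) = Z/2Z (cyclic of order 2)

x^2 + 601 is irreducible over Q since -601 is not a rational square. The splitting field Q(sqrt(-601)) has degree 2 over Q, and its unique nontrivial automorphism is sqrt(-601) ↦ -sqrt(-601). Hence Gal(Q(sqrt(-601))/Q) = Z/2Z.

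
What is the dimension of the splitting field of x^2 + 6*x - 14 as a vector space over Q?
[K:Q] = 2

The discriminant of x^2 + (6)*x + (-14) is b^2 - 4c = 36 - (-56) = 92. Since 92 is not a perfect square in Q, the polynomial is irreducible over Q. Its two roots generate a degree-2 extension, so [K:Q] = 2.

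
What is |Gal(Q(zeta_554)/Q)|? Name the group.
|Gal(Q(zeta_554)/Q)| = phi(554) = 276; group ≅ (Z/554Z)^* ≅ Z/276Z

The n-th cyclotomic polynomial Φ_554(x) is the minimal polynomial of zeta_554 over Q and has degree phi(554) = 276. So Q(zeta_554) is a degree-276 Galois extension with Galois group (Z/554Z)^*. By CRT, (Z/554Z)^* ≅ (Z/2Z)^* × (Z/277Z)^*. Each prime-power unit group is (Z/2Z)^* ≅ trivial group (order 1); (Z/277Z)^* ≅ Z/276Z. Hence Gal(Q(zeta_554)/Q) ≅ Z/276Z.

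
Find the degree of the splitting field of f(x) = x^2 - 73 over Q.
[K:Q] = 2

The polynomial x^2 - 73 is irreducible over Q since 73 is not a perfect square. Its splitting field is Q(sqrt(73)), which has degree 2 over Q.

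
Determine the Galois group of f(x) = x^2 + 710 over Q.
Gal(K/Q) = Z/2Z (cyclic of order 2)

x^2 + 710 is irreducible over Q since -710 is not a rational square. The splitting field Q(sqrt(-710)) has degree 2 over Q, and its unique nontrivial automorphism is sqrt(-710) ↦ -sqrt(-710). Hence Gal(Q(sqrt(-710))/Q) = Z/2Z.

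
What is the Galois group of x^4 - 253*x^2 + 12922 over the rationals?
Gal(K/Q) = V_4 (Klein four-group, Z/2Z × Z/2Z)

f factors as (x^2 - 182)(x^2 - 71), so the splitting field is K = Q(sqrt(182), sqrt(71)). The elements 182, 71, 12922 are all non-squares in Q, so sqrt(182) and sqrt(71) generate independent quadratic extensions. Thus [K:Q] = 4 and Gal(K/Q) is generated by the two order-2 automorphisms sqrt(182) ↦ -sqrt(182) and sqrt(71) ↦ -sqrt(71), giving V_4.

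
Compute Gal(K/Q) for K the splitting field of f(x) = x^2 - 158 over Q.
Gal(K/Q) = Z/2Z (cyclic of order 2)

x^2 - 158 is irreducible over Q since 158 is not a rational square. The splitting field Q(sqrt(158)) has degree 2 over Q, and its unique nontrivial automorphism is sqrt(158) ↦ -sqrt(158). Hence Gal(Q(sqrt(158))/Q) = Z/2Z.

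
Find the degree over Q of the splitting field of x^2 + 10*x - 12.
[K:Q] = 2

The discriminant of x^2 + (10)*x + (-12) is b^2 - 4c = 100 - (-48) = 148. Since 148 is not a perfect square in Q, the polynomial is irreducible over Q. Its two roots generate a degree-2 extension, so [K:Q] = 2.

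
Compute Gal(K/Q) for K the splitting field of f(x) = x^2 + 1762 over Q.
Gal(K/Q) = Z/2Z (cyclic of order 2)

x^2 + 1762 is irreducible over Q since -1762 is not a rational square. The splitting field Q(sqrt(-1762)) has degree 2 over Q, and its unique nontrivial automorphism is sqrt(-1762) ↦ -sqrt(-1762). Hence Gal(Q(sqrt(-1762))/Q) = Z/2Z.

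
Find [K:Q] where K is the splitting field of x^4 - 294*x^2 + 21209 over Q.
[K:Q] = 4

f factors as (x^2 - 167)(x^2 - 127); the splitting field is K = Q(sqrt(167), sqrt(127)). Since 167, 127, and 21209 are all non-squares in Q, the three subfields Q(sqrt(167)), Q(sqrt(127)), Q(sqrt(21209)) are distinct degree-2 extensions, so [K:Q] = 4 (Klein four Galois group).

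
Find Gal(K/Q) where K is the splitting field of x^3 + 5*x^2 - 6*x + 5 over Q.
Gal(K/Q) = S_3 (symmetric group of order 6)

Compute the discriminant of x^3 + (5)*x^2 + (-6)*x + (5): Δ = -4111. Since Δ is not a rational square, the Galois group is not contained in A_3; it must be the full S_3 (irreducibility of the cubic rules out anything smaller).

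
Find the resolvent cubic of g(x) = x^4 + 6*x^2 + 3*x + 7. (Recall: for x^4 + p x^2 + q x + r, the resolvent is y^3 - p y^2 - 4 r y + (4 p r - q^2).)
h(y) = y^3 - 6*y^2 - 28*y + 159

Identify coefficients: p = 6, q = 3, r = 7.
Plug into h(y) = y^3 - p y^2 - 4 r y + (4 p r - q^2):
  h(y) = y^3 - (6) y^2 - 4*(7) y + (4*(6)*(7) - (3)^2)
       = y^3 + (-6) y^2 + (-28) y + (159).
Simplifying: h(y) = y^3 - 6*y^2 - 28*y + 159.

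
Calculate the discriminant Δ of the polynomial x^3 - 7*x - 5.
Δ = 697

For a depressed cubic x^3 + p x + q the discriminant is Δ = -4 p^3 - 27 q^2 = -4*(-7)^3 - 27*(-5)^2 = 1372 - 675 = 697.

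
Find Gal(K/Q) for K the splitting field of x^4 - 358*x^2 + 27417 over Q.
Gal(K/Q) = V_4 (Klein four-group, Z/2Z × Z/2Z)

f factors as (x^2 - 111)(x^2 - 247), so the splitting field is K = Q(sqrt(111), sqrt(247)). The elements 111, 247, 27417 are all non-squares in Q, so sqrt(111) and sqrt(247) generate independent quadratic extensions. Thus [K:Q] = 4 and Gal(K/Q) is generated by the two order-2 automorphisms sqrt(111) ↦ -sqrt(111) and sqrt(247) ↦ -sqrt(247), giving V_4.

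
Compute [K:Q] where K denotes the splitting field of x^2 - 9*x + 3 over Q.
[K:Q] = 2

The discriminant of x^2 + (-9)*x + (3) is b^2 - 4c = 81 - (12) = 69. Since 69 is not a perfect square in Q, the polynomial is irreducible over Q. Its two roots generate a degree-2 extension, so [K:Q] = 2.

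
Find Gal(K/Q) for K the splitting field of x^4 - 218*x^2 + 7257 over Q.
Gal(K/Q) = V_4 (Klein four-group, Z/2Z × Z/2Z)

f factors as (x^2 - 177)(x^2 - 41), so the splitting field is K = Q(sqrt(177), sqrt(41)). The elements 177, 41, 7257 are all non-squares in Q, so sqrt(177) and sqrt(41) generate independent quadratic extensions. Thus [K:Q] = 4 and Gal(K/Q) is generated by the two order-2 automorphisms sqrt(177) ↦ -sqrt(177) and sqrt(41) ↦ -sqrt(41), giving V_4.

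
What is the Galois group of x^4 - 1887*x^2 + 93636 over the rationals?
Gal(K/Q) = Z/2Z (cyclic of order 2)

f factors as (x^2 - 1836)(x^2 - 51), so the splitting field is K = Q(sqrt(1836), sqrt(51)). The squarefree part of 1836 is 51 and the squarefree part of 51 is also 51, so sqrt(1836) and sqrt(51) are both rational multiples of sqrt(51). Hence Q(sqrt(1836)) = Q(sqrt(51)) = Q(sqrt(51)), and the splitting field collapses to a single degree-2 extension with Galois group Z/2Z.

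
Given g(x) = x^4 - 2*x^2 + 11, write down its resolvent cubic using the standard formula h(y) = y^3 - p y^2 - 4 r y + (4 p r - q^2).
h(y) = y^3 + 2*y^2 - 44*y - 88

Identify coefficients: p = -2, q = 0, r = 11.
Plug into h(y) = y^3 - p y^2 - 4 r y + (4 p r - q^2):
  h(y) = y^3 - (-2) y^2 - 4*(11) y + (4*(-2)*(11) - (0)^2)
       = y^3 + (2) y^2 + (-44) y + (-88).
Simplifying: h(y) = y^3 + 2*y^2 - 44*y - 88.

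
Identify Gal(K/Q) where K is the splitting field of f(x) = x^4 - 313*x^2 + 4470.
Gal(K/Q) = V_4 (Klein four-group, Z/2Z × Z/2Z)

f factors as (x^2 - 15)(x^2 - 298), so the splitting field is K = Q(sqrt(15), sqrt(298)). The elements 15, 298, 4470 are all non-squares in Q, so sqrt(15) and sqrt(298) generate independent quadratic extensions. Thus [K:Q] = 4 and Gal(K/Q) is generated by the two order-2 automorphisms sqrt(15) ↦ -sqrt(15) and sqrt(298) ↦ -sqrt(298), giving V_4.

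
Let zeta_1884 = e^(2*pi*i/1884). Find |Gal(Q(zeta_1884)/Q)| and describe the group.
|Gal(Q(zeta_1884)/Q)| = phi(1884) = 624; group ≅ (Z/1884Z)^* ≅ Z/2Z × Z/2Z × Z/156Z

The n-th cyclotomic polynomial Φ_1884(x) is the minimal polynomial of zeta_1884 over Q and has degree phi(1884) = 624. So Q(zeta_1884) is a degree-624 Galois extension with Galois group (Z/1884Z)^*. By CRT, (Z/1884Z)^* ≅ (Z/4Z)^* × (Z/3Z)^* × (Z/157Z)^*. Each prime-power unit group is (Z/4Z)^* ≅ Z/2Z; (Z/3Z)^* ≅ Z/2Z; (Z/157Z)^* ≅ Z/156Z. Hence Gal(Q(zeta_1884)/Q) ≅ Z/2Z × Z/2Z × Z/156Z.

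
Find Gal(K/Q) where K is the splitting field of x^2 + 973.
Gal(K/Q) = Z/2Z (cyclic of order 2)

x^2 + 973 is irreducible over Q since -973 is not a rational square. The splitting field Q(sqrt(-973)) has degree 2 over Q, and its unique nontrivial automorphism is sqrt(-973) ↦ -sqrt(-973). Hence Gal(Q(sqrt(-973))/Q) = Z/2Z.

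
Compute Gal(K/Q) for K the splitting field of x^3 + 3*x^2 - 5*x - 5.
Gal(K/Q) = S_3 (symmetric group of order 6)

Compute the discriminant of x^3 + (3)*x^2 + (-5)*x + (-5): Δ = 1940. Since Δ is not a rational square, the Galois group is not contained in A_3; it must be the full S_3 (irreducibility of the cubic rules out anything smaller).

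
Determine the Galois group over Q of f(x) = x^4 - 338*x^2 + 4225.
Gal(K/Q) = Z/2Z (cyclic of order 2)

f factors as (x^2 - 13)(x^2 - 325), so the splitting field is K = Q(sqrt(13), sqrt(325)). The squarefree part of 13 is 13 and the squarefree part of 325 is also 13, so sqrt(13) and sqrt(325) are both rational multiples of sqrt(13). Hence Q(sqrt(13)) = Q(sqrt(325)) = Q(sqrt(13)), and the splitting field collapses to a single degree-2 extension with Galois group Z/2Z.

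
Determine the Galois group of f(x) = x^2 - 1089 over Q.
Gal(K/Q) = trivial group (order 1)

x^2 - 1089 factors as (x - 33)(x + 33) over Q, so its splitting field is Q itself and the Galois group is trivial.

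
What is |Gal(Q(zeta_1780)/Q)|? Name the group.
|Gal(Q(zeta_1780)/Q)| = phi(1780) = 704; group ≅ (Z/1780Z)^* ≅ Z/2Z × Z/4Z × Z/88Z

The n-th cyclotomic polynomial Φ_1780(x) is the minimal polynomial of zeta_1780 over Q and has degree phi(1780) = 704. So Q(zeta_1780) is a degree-704 Galois extension with Galois group (Z/1780Z)^*. By CRT, (Z/1780Z)^* ≅ (Z/4Z)^* × (Z/5Z)^* × (Z/89Z)^*. Each prime-power unit group is (Z/4Z)^* ≅ Z/2Z; (Z/5Z)^* ≅ Z/4Z; (Z/89Z)^* ≅ Z/88Z. Hence Gal(Q(zeta_1780)/Q) ≅ Z/2Z × Z/4Z × Z/88Z.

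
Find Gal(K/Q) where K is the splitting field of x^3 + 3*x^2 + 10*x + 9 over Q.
Gal(K/Q) = S_3 (symmetric group of order 6)

Compute the discriminant of x^3 + (3)*x^2 + (10)*x + (9): Δ = -1399. Since Δ is not a rational square, the Galois group is not contained in A_3; it must be the full S_3 (irreducibility of the cubic rules out anything smaller).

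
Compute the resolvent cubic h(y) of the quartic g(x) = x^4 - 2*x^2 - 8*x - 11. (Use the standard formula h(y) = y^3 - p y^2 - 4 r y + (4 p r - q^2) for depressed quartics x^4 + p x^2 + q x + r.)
h(y) = y^3 + 2*y^2 + 44*y + 24

Identify coefficients: p = -2, q = -8, r = -11.
Plug into h(y) = y^3 - p y^2 - 4 r y + (4 p r - q^2):
  h(y) = y^3 - (-2) y^2 - 4*(-11) y + (4*(-2)*(-11) - (-8)^2)
       = y^3 + (2) y^2 + (44) y + (24).
Simplifying: h(y) = y^3 + 2*y^2 + 44*y + 24.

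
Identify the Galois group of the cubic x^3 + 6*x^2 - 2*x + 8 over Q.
Gal(K/Q) = S_3 (symmetric group of order 6)

Compute the discriminant of x^3 + (6)*x^2 + (-2)*x + (8): Δ = -10192. Since Δ is not a rational square, the Galois group is not contained in A_3; it must be the full S_3 (irreducibility of the cubic rules out anything smaller).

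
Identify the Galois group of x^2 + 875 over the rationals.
Gal(K/Q) = Z/2Z (cyclic of order 2)

x^2 + 875 is irreducible over Q since -875 is not a rational square. The splitting field Q(sqrt(-875)) has degree 2 over Q, and its unique nontrivial automorphism is sqrt(-875) ↦ -sqrt(-875). Hence Gal(Q(sqrt(-875))/Q) = Z/2Z.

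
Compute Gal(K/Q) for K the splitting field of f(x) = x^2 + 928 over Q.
Gal(K/Q) = Z/2Z (cyclic of order 2)

x^2 + 928 is irreducible over Q since -928 is not a rational square. The splitting field Q(sqrt(-928)) has degree 2 over Q, and its unique nontrivial automorphism is sqrt(-928) ↦ -sqrt(-928). Hence Gal(Q(sqrt(-928))/Q) = Z/2Z.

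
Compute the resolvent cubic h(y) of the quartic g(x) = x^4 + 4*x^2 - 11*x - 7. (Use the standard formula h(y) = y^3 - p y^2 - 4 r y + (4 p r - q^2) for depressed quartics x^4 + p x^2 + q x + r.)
h(y) = y^3 - 4*y^2 + 28*y - 233

Identify coefficients: p = 4, q = -11, r = -7.
Plug into h(y) = y^3 - p y^2 - 4 r y + (4 p r - q^2):
  h(y) = y^3 - (4) y^2 - 4*(-7) y + (4*(4)*(-7) - (-11)^2)
       = y^3 + (-4) y^2 + (28) y + (-233).
Simplifying: h(y) = y^3 - 4*y^2 + 28*y - 233.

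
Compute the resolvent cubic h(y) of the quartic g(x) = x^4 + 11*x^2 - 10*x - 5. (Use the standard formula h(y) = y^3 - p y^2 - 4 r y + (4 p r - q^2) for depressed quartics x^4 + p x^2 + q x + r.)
h(y) = y^3 - 11*y^2 + 20*y - 320

Identify coefficients: p = 11, q = -10, r = -5.
Plug into h(y) = y^3 - p y^2 - 4 r y + (4 p r - q^2):
  h(y) = y^3 - (11) y^2 - 4*(-5) y + (4*(11)*(-5) - (-10)^2)
       = y^3 + (-11) y^2 + (20) y + (-320).
Simplifying: h(y) = y^3 - 11*y^2 + 20*y - 320.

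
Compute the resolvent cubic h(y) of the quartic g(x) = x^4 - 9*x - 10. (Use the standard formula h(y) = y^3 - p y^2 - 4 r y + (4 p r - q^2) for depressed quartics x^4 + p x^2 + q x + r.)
h(y) = y^3 + 40*y - 81

Identify coefficients: p = 0, q = -9, r = -10.
Plug into h(y) = y^3 - p y^2 - 4 r y + (4 p r - q^2):
  h(y) = y^3 - (0) y^2 - 4*(-10) y + (4*(0)*(-10) - (-9)^2)
       = y^3 + (0) y^2 + (40) y + (-81).
Simplifying: h(y) = y^3 + 40*y - 81.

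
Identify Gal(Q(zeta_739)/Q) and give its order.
|Gal(Q(zeta_739)/Q)| = phi(739) = 738; group ≅ (Z/739Z)^* ≅ Z/738Z

The n-th cyclotomic polynomial Φ_739(x) is the minimal polynomial of zeta_739 over Q and has degree phi(739) = 738. So Q(zeta_739) is a degree-738 Galois extension with Galois group (Z/739Z)^*. (Z/739Z)^* is cyclic since 739 is an odd prime power (or 4). Hence Gal(Q(zeta_739)/Q) ≅ Z/738Z.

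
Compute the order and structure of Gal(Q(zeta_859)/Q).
|Gal(Q(zeta_859)/Q)| = phi(859) = 858; group ≅ (Z/859Z)^* ≅ Z/858Z

The n-th cyclotomic polynomial Φ_859(x) is the minimal polynomial of zeta_859 over Q and has degree phi(859) = 858. So Q(zeta_859) is a degree-858 Galois extension with Galois group (Z/859Z)^*. (Z/859Z)^* is cyclic since 859 is an odd prime power (or 4). Hence Gal(Q(zeta_859)/Q) ≅ Z/858Z.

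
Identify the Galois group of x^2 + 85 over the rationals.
Gal(K/Q) = Z/2Z (cyclic of order 2)

x^2 + 85 is irreducible over Q since -85 is not a rational square. The splitting field Q(sqrt(-85)) has degree 2 over Q, and its unique nontrivial automorphism is sqrt(-85) ↦ -sqrt(-85). Hence Gal(Q(sqrt(-85))/Q) = Z/2Z.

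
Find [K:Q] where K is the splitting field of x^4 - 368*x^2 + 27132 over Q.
[K:Q] = 4

f factors as (x^2 - 266)(x^2 - 102); the splitting field is K = Q(sqrt(266), sqrt(102)). Since 266, 102, and 27132 are all non-squares in Q, the three subfields Q(sqrt(266)), Q(sqrt(102)), Q(sqrt(27132)) are distinct degree-2 extensions, so [K:Q] = 4 (Klein four Galois group).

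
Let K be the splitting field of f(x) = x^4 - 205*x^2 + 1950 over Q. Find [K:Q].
[K:Q] = 4

f factors as (x^2 - 10)(x^2 - 195); the splitting field is K = Q(sqrt(10), sqrt(195)). Since 10, 195, and 1950 are all non-squares in Q, the three subfields Q(sqrt(10)), Q(sqrt(195)), Q(sqrt(1950)) are distinct degree-2 extensions, so [K:Q] = 4 (Klein four Galois group).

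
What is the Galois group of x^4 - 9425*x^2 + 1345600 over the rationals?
Gal(K/Q) = Z/2Z (cyclic of order 2)

f factors as (x^2 - 145)(x^2 - 9280), so the splitting field is K = Q(sqrt(145), sqrt(9280)). The squarefree part of 145 is 145 and the squarefree part of 9280 is also 145, so sqrt(145) and sqrt(9280) are both rational multiples of sqrt(145). Hence Q(sqrt(145)) = Q(sqrt(9280)) = Q(sqrt(145)), and the splitting field collapses to a single degree-2 extension with Galois group Z/2Z.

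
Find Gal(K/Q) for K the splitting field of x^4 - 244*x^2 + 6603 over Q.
Gal(K/Q) = V_4 (Klein four-group, Z/2Z × Z/2Z)

f factors as (x^2 - 31)(x^2 - 213), so the splitting field is K = Q(sqrt(31), sqrt(213)). The elements 31, 213, 6603 are all non-squares in Q, so sqrt(31) and sqrt(213) generate independent quadratic extensions. Thus [K:Q] = 4 and Gal(K/Q) is generated by the two order-2 automorphisms sqrt(31) ↦ -sqrt(31) and sqrt(213) ↦ -sqrt(213), giving V_4.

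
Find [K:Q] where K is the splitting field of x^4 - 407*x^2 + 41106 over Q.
[K:Q] = 4

f factors as (x^2 - 221)(x^2 - 186); the splitting field is K = Q(sqrt(221), sqrt(186)). Since 221, 186, and 41106 are all non-squares in Q, the three subfields Q(sqrt(221)), Q(sqrt(186)), Q(sqrt(41106)) are distinct degree-2 extensions, so [K:Q] = 4 (Klein four Galois group).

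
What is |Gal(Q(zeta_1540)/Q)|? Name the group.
|Gal(Q(zeta_1540)/Q)| = phi(1540) = 480; group ≅ (Z/1540Z)^* ≅ Z/2Z × Z/4Z × Z/6Z × Z/10Z

The n-th cyclotomic polynomial Φ_1540(x) is the minimal polynomial of zeta_1540 over Q and has degree phi(1540) = 480. So Q(zeta_1540) is a degree-480 Galois extension with Galois group (Z/1540Z)^*. By CRT, (Z/1540Z)^* ≅ (Z/4Z)^* × (Z/5Z)^* × (Z/7Z)^* × (Z/11Z)^*. Each prime-power unit group is (Z/4Z)^* ≅ Z/2Z; (Z/5Z)^* ≅ Z/4Z; (Z/7Z)^* ≅ Z/6Z; (Z/11Z)^* ≅ Z/10Z. Hence Gal(Q(zeta_1540)/Q) ≅ Z/2Z × Z/4Z × Z/6Z × Z/10Z.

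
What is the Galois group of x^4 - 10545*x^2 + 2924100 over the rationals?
Gal(K/Q) = Z/2Z (cyclic of order 2)

f factors as (x^2 - 10260)(x^2 - 285), so the splitting field is K = Q(sqrt(10260), sqrt(285)). The squarefree part of 10260 is 285 and the squarefree part of 285 is also 285, so sqrt(10260) and sqrt(285) are both rational multiples of sqrt(285). Hence Q(sqrt(10260)) = Q(sqrt(285)) = Q(sqrt(285)), and the splitting field collapses to a single degree-2 extension with Galois group Z/2Z.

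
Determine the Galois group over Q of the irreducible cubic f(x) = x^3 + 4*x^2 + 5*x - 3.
Gal(K/Q) = S_3 (symmetric group of order 6)

Compute the discriminant of x^3 + (4)*x^2 + (5)*x + (-3): Δ = -655. Since Δ is not a rational square, the Galois group is not contained in A_3; it must be the full S_3 (irreducibility of the cubic rules out anything smaller).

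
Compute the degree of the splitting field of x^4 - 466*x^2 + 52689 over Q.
[K:Q] = 4

f factors as (x^2 - 193)(x^2 - 273); the splitting field is K = Q(sqrt(193), sqrt(273)). Since 193, 273, and 52689 are all non-squares in Q, the three subfields Q(sqrt(193)), Q(sqrt(273)), Q(sqrt(52689)) are distinct degree-2 extensions, so [K:Q] = 4 (Klein four Galois group).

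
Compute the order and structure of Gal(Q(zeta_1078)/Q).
|Gal(Q(zeta_1078)/Q)| = phi(1078) = 420; group ≅ (Z/1078Z)^* ≅ Z/10Z × Z/42Z

The n-th cyclotomic polynomial Φ_1078(x) is the minimal polynomial of zeta_1078 over Q and has degree phi(1078) = 420. So Q(zeta_1078) is a degree-420 Galois extension with Galois group (Z/1078Z)^*. By CRT, (Z/1078Z)^* ≅ (Z/2Z)^* × (Z/49Z)^* × (Z/11Z)^*. Each prime-power unit group is (Z/2Z)^* ≅ trivial group (order 1); (Z/49Z)^* ≅ Z/42Z; (Z/11Z)^* ≅ Z/10Z. Hence Gal(Q(zeta_1078)/Q) ≅ Z/10Z × Z/42Z.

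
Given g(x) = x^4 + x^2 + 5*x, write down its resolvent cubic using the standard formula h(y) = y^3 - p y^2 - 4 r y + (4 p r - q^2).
h(y) = y^3 - y^2 - 25

Identify coefficients: p = 1, q = 5, r = 0.
Plug into h(y) = y^3 - p y^2 - 4 r y + (4 p r - q^2):
  h(y) = y^3 - (1) y^2 - 4*(0) y + (4*(1)*(0) - (5)^2)
       = y^3 + (-1) y^2 + (0) y + (-25).
Simplifying: h(y) = y^3 - y^2 - 25.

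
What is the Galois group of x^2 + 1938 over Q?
Gal(K/Q) = Z/2Z (cyclic of order 2)

x^2 + 1938 is irreducible over Q since -1938 is not a rational square. The splitting field Q(sqrt(-1938)) has degree 2 over Q, and its unique nontrivial automorphism is sqrt(-1938) ↦ -sqrt(-1938). Hence Gal(Q(sqrt(-1938))/Q) = Z/2Z.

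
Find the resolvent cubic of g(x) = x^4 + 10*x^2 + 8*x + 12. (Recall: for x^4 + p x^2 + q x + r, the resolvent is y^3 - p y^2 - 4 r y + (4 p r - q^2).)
h(y) = y^3 - 10*y^2 - 48*y + 416

Identify coefficients: p = 10, q = 8, r = 12.
Plug into h(y) = y^3 - p y^2 - 4 r y + (4 p r - q^2):
  h(y) = y^3 - (10) y^2 - 4*(12) y + (4*(10)*(12) - (8)^2)
       = y^3 + (-10) y^2 + (-48) y + (416).
Simplifying: h(y) = y^3 - 10*y^2 - 48*y + 416.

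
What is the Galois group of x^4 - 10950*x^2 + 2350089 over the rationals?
Gal(K/Q) = Z/2Z (cyclic of order 2)

f factors as (x^2 - 10731)(x^2 - 219), so the splitting field is K = Q(sqrt(10731), sqrt(219)). The squarefree part of 10731 is 219 and the squarefree part of 219 is also 219, so sqrt(10731) and sqrt(219) are both rational multiples of sqrt(219). Hence Q(sqrt(10731)) = Q(sqrt(219)) = Q(sqrt(219)), and the splitting field collapses to a single degree-2 extension with Galois group Z/2Z.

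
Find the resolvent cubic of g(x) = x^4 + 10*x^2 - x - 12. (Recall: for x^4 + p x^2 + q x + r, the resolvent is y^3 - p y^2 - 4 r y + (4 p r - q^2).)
h(y) = y^3 - 10*y^2 + 48*y - 481

Identify coefficients: p = 10, q = -1, r = -12.
Plug into h(y) = y^3 - p y^2 - 4 r y + (4 p r - q^2):
  h(y) = y^3 - (10) y^2 - 4*(-12) y + (4*(10)*(-12) - (-1)^2)
       = y^3 + (-10) y^2 + (48) y + (-481).
Simplifying: h(y) = y^3 - 10*y^2 + 48*y - 481.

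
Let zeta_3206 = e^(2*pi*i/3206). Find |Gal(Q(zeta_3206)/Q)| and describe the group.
|Gal(Q(zeta_3206)/Q)| = phi(3206) = 1368; group ≅ (Z/3206Z)^* ≅ Z/6Z × Z/228Z

The n-th cyclotomic polynomial Φ_3206(x) is the minimal polynomial of zeta_3206 over Q and has degree phi(3206) = 1368. So Q(zeta_3206) is a degree-1368 Galois extension with Galois group (Z/3206Z)^*. By CRT, (Z/3206Z)^* ≅ (Z/2Z)^* × (Z/7Z)^* × (Z/229Z)^*. Each prime-power unit group is (Z/2Z)^* ≅ trivial group (order 1); (Z/7Z)^* ≅ Z/6Z; (Z/229Z)^* ≅ Z/228Z. Hence Gal(Q(zeta_3206)/Q) ≅ Z/6Z × Z/228Z.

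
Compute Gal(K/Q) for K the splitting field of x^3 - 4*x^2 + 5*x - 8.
Gal(K/Q) = S_3 (symmetric group of order 6)

Compute the discriminant of x^3 + (-4)*x^2 + (5)*x + (-8): Δ = -996. Since Δ is not a rational square, the Galois group is not contained in A_3; it must be the full S_3 (irreducibility of the cubic rules out anything smaller).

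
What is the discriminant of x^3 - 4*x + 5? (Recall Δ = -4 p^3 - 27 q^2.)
Δ = -419

For a depressed cubic x^3 + p x + q the discriminant is Δ = -4 p^3 - 27 q^2 = -4*(-4)^3 - 27*(5)^2 = 256 - 675 = -419.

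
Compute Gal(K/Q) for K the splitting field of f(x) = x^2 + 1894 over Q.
Gal(K/Q) = Z/2Z (cyclic of order 2)

x^2 + 1894 is irreducible over Q since -1894 is not a rational square. The splitting field Q(sqrt(-1894)) has degree 2 over Q, and its unique nontrivial automorphism is sqrt(-1894) ↦ -sqrt(-1894). Hence Gal(Q(sqrt(-1894))/Q) = Z/2Z.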